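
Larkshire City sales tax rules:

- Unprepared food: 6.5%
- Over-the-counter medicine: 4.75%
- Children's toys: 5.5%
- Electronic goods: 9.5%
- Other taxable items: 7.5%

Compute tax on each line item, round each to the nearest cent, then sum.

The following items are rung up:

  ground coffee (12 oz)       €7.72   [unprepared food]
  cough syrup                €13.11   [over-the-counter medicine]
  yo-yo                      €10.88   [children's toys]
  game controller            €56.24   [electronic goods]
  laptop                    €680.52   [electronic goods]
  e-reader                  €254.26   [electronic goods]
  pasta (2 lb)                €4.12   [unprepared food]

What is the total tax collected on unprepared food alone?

€0.77

Ground coffee (12 oz) €7.72: unprepared food → 6.5% → €0.50
Pasta (2 lb) €4.12: unprepared food → 6.5% → €0.27
Tax on unprepared food = €0.50 + €0.27 = €0.77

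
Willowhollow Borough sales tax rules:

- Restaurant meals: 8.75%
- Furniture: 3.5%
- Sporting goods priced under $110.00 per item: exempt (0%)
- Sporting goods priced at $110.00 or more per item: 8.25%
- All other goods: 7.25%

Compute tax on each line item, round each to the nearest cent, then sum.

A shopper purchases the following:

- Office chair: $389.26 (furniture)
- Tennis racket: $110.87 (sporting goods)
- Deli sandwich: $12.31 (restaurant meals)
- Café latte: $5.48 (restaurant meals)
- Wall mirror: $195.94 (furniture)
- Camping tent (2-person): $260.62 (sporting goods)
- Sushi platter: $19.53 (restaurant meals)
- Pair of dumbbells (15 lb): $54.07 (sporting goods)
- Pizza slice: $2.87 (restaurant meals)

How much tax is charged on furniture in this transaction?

Office chair $389.26: furniture → 3.5% → $13.62
Wall mirror $195.94: furniture → 3.5% → $6.86
Tax on furniture = $13.62 + $6.86 = $20.48

$20.48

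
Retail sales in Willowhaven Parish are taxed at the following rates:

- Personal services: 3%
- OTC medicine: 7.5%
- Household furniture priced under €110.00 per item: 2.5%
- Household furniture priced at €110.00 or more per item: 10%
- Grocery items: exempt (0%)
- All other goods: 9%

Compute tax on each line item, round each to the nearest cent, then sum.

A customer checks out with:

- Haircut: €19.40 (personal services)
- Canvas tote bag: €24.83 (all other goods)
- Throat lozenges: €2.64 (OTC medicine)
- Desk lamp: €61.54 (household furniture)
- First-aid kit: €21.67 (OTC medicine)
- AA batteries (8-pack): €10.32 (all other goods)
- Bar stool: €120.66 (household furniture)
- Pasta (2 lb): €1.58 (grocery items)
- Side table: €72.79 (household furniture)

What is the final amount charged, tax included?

€356.43

Haircut €19.40: personal services → 3% → €0.58
Canvas tote bag €24.83: all other goods → 9% → €2.23
Throat lozenges €2.64: OTC medicine → 7.5% → €0.20
Desk lamp €61.54: household furniture, under €110.00 → 2.5% → €1.54
First-aid kit €21.67: OTC medicine → 7.5% → €1.63
AA batteries (8-pack) €10.32: all other goods → 9% → €0.93
Bar stool €120.66: household furniture, €110.00 or more → 10% → €12.07
Pasta (2 lb) €1.58: grocery items → 0% → €0.00
Side table €72.79: household furniture, under €110.00 → 2.5% → €1.82
Subtotal = €335.43; tax = €21.00; total due = €356.43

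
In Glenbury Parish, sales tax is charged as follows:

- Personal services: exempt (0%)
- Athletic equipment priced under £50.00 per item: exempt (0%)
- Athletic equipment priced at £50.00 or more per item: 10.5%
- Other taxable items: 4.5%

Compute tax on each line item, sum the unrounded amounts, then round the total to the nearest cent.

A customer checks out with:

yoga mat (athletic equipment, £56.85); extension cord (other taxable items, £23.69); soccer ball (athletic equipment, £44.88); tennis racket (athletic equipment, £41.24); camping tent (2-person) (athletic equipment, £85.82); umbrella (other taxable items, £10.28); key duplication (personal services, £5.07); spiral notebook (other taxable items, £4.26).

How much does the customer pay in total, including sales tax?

£288.79

Yoga mat £56.85: athletic equipment, £50.00 or more → 10.5% → £5.96925
Extension cord £23.69: other taxable items → 4.5% → £1.06605
Soccer ball £44.88: athletic equipment, under £50.00 → 0% → £0.00
Tennis racket £41.24: athletic equipment, under £50.00 → 0% → £0.00
Camping tent (2-person) £85.82: athletic equipment, £50.00 or more → 10.5% → £9.0111
Umbrella £10.28: other taxable items → 4.5% → £0.4626
Key duplication £5.07: personal services → 0% → £0.00
Spiral notebook £4.26: other taxable items → 4.5% → £0.1917
Subtotal = £272.09; unrounded tax = £16.7007 → £16.70; total due = £288.79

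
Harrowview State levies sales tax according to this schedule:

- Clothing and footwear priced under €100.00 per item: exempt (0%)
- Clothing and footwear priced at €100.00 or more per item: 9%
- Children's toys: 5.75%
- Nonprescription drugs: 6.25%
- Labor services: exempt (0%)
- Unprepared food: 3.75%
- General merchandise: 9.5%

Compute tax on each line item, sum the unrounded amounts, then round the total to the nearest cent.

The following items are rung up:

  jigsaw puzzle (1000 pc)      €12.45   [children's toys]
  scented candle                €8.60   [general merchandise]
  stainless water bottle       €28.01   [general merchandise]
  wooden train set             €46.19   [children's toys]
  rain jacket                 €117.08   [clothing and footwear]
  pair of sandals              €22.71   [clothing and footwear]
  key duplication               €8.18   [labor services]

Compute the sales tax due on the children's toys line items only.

Jigsaw puzzle (1000 pc) €12.45: children's toys → 5.75% → €0.715875
Wooden train set €46.19: children's toys → 5.75% → €2.655925
Tax on children's toys: unrounded sum = €3.3718 → €3.37

€3.37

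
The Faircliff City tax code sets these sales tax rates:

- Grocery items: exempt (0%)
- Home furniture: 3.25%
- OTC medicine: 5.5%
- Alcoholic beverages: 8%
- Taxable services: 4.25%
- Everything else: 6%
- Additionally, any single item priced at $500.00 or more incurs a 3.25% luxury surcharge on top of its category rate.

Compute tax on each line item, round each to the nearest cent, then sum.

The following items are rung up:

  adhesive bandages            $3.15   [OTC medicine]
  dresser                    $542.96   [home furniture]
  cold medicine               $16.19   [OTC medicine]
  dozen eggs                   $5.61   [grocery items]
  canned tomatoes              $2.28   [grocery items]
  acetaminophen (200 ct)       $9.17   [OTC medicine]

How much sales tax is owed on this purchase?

$36.85

Adhesive bandages $3.15: OTC medicine → 5.5% → $0.17
Dresser $542.96: home furniture → 3.25% + 3.25% surcharge = 6.5% → $35.29
Cold medicine $16.19: OTC medicine → 5.5% → $0.89
Dozen eggs $5.61: grocery items → 0% → $0.00
Canned tomatoes $2.28: grocery items → 0% → $0.00
Acetaminophen (200 ct) $9.17: OTC medicine → 5.5% → $0.50
Total tax = $0.17 + $35.29 + $0.89 + $0.50 = $36.85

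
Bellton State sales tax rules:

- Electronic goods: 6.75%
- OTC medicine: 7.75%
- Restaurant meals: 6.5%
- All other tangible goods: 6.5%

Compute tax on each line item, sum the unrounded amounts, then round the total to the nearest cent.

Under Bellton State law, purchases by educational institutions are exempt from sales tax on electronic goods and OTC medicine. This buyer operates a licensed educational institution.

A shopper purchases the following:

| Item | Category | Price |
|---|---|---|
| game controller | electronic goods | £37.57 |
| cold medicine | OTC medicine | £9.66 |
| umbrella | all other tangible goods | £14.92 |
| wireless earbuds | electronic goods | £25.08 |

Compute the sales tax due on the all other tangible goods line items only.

Umbrella £14.92: all other tangible goods → 6.5% → £0.9698
Tax on all other tangible goods: unrounded sum = £0.9698 → £0.97

£0.97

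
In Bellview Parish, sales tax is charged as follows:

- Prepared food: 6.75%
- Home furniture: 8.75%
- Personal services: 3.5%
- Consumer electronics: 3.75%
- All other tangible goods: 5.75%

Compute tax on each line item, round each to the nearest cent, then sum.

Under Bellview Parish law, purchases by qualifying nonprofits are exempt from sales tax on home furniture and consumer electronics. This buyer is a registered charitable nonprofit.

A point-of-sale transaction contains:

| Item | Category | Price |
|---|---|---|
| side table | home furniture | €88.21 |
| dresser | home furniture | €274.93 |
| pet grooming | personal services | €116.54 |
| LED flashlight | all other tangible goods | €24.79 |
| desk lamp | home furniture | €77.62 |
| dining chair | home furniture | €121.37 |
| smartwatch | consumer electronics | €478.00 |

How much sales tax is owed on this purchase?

€5.51

Side table €88.21: home furniture, buyer-exempt → 0% → €0.00
Dresser €274.93: home furniture, buyer-exempt → 0% → €0.00
Pet grooming €116.54: personal services → 3.5% → €4.08
LED flashlight €24.79: all other tangible goods → 5.75% → €1.43
Desk lamp €77.62: home furniture, buyer-exempt → 0% → €0.00
Dining chair €121.37: home furniture, buyer-exempt → 0% → €0.00
Smartwatch €478.00: consumer electronics, buyer-exempt → 0% → €0.00
Total tax = €4.08 + €1.43 = €5.51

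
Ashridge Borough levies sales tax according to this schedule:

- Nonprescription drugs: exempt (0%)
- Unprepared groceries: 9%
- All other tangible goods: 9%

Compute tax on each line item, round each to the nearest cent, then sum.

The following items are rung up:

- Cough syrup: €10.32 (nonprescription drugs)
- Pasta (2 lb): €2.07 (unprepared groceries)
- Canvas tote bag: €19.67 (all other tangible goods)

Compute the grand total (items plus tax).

Cough syrup €10.32: nonprescription drugs → 0% → €0.00
Pasta (2 lb) €2.07: unprepared groceries → 9% → €0.19
Canvas tote bag €19.67: all other tangible goods → 9% → €1.77
Subtotal = €32.06; tax = €1.96; total due = €34.02

€34.02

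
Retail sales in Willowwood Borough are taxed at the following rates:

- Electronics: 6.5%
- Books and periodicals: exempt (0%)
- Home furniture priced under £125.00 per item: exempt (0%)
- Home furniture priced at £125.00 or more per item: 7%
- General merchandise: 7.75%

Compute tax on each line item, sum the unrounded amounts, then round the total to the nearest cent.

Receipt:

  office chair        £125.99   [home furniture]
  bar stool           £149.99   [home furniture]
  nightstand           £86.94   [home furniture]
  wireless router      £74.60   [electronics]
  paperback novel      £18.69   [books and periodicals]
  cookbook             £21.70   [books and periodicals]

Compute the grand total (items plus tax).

Office chair £125.99: home furniture, £125.00 or more → 7% → £8.8193
Bar stool £149.99: home furniture, £125.00 or more → 7% → £10.4993
Nightstand £86.94: home furniture, under £125.00 → 0% → £0.00
Wireless router £74.60: electronics → 6.5% → £4.849
Paperback novel £18.69: books and periodicals → 0% → £0.00
Cookbook £21.70: books and periodicals → 0% → £0.00
Subtotal = £477.91; unrounded tax = £24.1676 → £24.17; total due = £502.08

£502.08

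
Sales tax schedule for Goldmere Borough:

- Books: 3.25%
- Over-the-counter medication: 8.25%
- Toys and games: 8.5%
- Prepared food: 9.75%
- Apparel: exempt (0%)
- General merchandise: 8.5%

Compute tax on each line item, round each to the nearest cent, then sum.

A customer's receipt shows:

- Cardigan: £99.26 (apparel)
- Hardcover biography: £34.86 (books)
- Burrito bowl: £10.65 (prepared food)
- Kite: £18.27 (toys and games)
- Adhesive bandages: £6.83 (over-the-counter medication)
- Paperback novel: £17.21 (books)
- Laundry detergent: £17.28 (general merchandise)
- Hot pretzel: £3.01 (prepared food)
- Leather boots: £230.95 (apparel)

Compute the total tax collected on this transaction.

£6.60

Cardigan £99.26: apparel → 0% → £0.00
Hardcover biography £34.86: books → 3.25% → £1.13
Burrito bowl £10.65: prepared food → 9.75% → £1.04
Kite £18.27: toys and games → 8.5% → £1.55
Adhesive bandages £6.83: over-the-counter medication → 8.25% → £0.56
Paperback novel £17.21: books → 3.25% → £0.56
Laundry detergent £17.28: general merchandise → 8.5% → £1.47
Hot pretzel £3.01: prepared food → 9.75% → £0.29
Leather boots £230.95: apparel → 0% → £0.00
Total tax = £1.13 + £1.04 + £1.55 + £0.56 + £0.56 + £1.47 + £0.29 = £6.60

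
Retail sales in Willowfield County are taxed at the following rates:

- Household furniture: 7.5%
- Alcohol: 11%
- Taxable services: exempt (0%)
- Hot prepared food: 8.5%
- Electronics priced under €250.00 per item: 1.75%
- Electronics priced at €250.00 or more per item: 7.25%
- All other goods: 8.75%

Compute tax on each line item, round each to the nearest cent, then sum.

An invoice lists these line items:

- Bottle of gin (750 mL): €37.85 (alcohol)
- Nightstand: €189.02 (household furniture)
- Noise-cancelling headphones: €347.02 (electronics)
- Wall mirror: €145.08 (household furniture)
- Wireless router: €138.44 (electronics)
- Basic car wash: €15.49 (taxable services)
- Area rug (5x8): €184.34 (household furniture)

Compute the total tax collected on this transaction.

€70.63

Bottle of gin (750 mL) €37.85: alcohol → 11% → €4.16
Nightstand €189.02: household furniture → 7.5% → €14.18
Noise-cancelling headphones €347.02: electronics, €250.00 or more → 7.25% → €25.16
Wall mirror €145.08: household furniture → 7.5% → €10.88
Wireless router €138.44: electronics, under €250.00 → 1.75% → €2.42
Basic car wash €15.49: taxable services → 0% → €0.00
Area rug (5x8) €184.34: household furniture → 7.5% → €13.83
Total tax = €4.16 + €14.18 + €25.16 + €10.88 + €2.42 + €13.83 = €70.63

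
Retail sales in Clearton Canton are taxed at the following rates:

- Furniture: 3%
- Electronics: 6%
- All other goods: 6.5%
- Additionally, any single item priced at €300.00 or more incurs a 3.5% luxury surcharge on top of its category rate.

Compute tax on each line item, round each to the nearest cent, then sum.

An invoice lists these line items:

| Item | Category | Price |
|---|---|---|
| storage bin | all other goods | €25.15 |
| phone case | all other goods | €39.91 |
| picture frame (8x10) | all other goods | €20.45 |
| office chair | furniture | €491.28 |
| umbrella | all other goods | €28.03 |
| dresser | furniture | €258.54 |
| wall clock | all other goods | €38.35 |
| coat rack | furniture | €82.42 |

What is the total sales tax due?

€52.02

Storage bin €25.15: all other goods → 6.5% → €1.63
Phone case €39.91: all other goods → 6.5% → €2.59
Picture frame (8x10) €20.45: all other goods → 6.5% → €1.33
Office chair €491.28: furniture → 3% + 3.5% surcharge = 6.5% → €31.93
Umbrella €28.03: all other goods → 6.5% → €1.82
Dresser €258.54: furniture → 3% → €7.76
Wall clock €38.35: all other goods → 6.5% → €2.49
Coat rack €82.42: furniture → 3% → €2.47
Total tax = €1.63 + €2.59 + €1.33 + €31.93 + €1.82 + €7.76 + €2.49 + €2.47 = €52.02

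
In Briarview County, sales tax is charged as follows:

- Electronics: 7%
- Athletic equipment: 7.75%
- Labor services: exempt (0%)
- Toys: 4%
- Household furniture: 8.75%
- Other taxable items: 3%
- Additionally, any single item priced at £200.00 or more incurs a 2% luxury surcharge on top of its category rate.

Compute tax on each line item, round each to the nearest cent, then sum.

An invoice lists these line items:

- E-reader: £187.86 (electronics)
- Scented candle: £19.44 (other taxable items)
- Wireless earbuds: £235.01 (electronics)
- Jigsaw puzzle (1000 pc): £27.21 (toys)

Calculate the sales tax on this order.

£35.97

E-reader £187.86: electronics → 7% → £13.15
Scented candle £19.44: other taxable items → 3% → £0.58
Wireless earbuds £235.01: electronics → 7% + 2% surcharge = 9% → £21.15
Jigsaw puzzle (1000 pc) £27.21: toys → 4% → £1.09
Total tax = £13.15 + £0.58 + £21.15 + £1.09 = £35.97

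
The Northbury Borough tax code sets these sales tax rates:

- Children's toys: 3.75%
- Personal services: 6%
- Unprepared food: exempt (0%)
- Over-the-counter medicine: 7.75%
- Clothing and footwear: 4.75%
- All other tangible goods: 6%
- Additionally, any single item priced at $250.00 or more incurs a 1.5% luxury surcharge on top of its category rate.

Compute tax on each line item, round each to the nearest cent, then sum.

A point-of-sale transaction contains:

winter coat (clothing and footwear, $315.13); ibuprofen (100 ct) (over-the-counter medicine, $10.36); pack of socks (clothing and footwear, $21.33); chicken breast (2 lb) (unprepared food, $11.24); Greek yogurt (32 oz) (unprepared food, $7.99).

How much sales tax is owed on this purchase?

Winter coat $315.13: clothing and footwear → 4.75% + 1.5% surcharge = 6.25% → $19.70
Ibuprofen (100 ct) $10.36: over-the-counter medicine → 7.75% → $0.80
Pack of socks $21.33: clothing and footwear → 4.75% → $1.01
Chicken breast (2 lb) $11.24: unprepared food → 0% → $0.00
Greek yogurt (32 oz) $7.99: unprepared food → 0% → $0.00
Total tax = $19.70 + $0.80 + $1.01 = $21.51

$21.51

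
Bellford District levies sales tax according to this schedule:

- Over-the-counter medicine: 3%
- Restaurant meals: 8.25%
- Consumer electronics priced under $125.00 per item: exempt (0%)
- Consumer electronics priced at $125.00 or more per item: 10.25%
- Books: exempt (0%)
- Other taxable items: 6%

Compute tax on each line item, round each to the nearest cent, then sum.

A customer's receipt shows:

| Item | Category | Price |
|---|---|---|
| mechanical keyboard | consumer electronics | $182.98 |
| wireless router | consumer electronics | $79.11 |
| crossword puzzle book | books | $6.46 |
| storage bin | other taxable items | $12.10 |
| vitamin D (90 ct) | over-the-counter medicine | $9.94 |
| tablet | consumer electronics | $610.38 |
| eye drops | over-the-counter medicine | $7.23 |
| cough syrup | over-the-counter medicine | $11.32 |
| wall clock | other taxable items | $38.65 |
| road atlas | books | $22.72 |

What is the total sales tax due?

$85.23

Mechanical keyboard $182.98: consumer electronics, $125.00 or more → 10.25% → $18.76
Wireless router $79.11: consumer electronics, under $125.00 → 0% → $0.00
Crossword puzzle book $6.46: books → 0% → $0.00
Storage bin $12.10: other taxable items → 6% → $0.73
Vitamin D (90 ct) $9.94: over-the-counter medicine → 3% → $0.30
Tablet $610.38: consumer electronics, $125.00 or more → 10.25% → $62.56
Eye drops $7.23: over-the-counter medicine → 3% → $0.22
Cough syrup $11.32: over-the-counter medicine → 3% → $0.34
Wall clock $38.65: other taxable items → 6% → $2.32
Road atlas $22.72: books → 0% → $0.00
Total tax = $18.76 + $0.73 + $0.30 + $62.56 + $0.22 + $0.34 + $2.32 = $85.23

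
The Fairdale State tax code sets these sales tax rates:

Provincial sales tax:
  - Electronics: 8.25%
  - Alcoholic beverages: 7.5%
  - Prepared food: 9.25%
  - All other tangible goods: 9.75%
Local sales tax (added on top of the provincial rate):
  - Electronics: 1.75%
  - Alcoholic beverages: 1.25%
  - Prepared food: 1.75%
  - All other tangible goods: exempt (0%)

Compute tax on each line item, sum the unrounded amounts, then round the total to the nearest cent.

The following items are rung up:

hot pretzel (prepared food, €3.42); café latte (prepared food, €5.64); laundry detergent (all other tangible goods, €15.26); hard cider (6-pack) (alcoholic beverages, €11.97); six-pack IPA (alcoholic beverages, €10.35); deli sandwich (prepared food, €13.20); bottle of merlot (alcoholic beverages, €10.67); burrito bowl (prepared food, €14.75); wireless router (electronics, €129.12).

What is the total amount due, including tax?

Hot pretzel €3.42: prepared food → 9.25% + 1.75% local = 11% → €0.3762
Café latte €5.64: prepared food → 9.25% + 1.75% local = 11% → €0.6204
Laundry detergent €15.26: all other tangible goods → 9.75% + 0% local = 9.75% → €1.48785
Hard cider (6-pack) €11.97: alcoholic beverages → 7.5% + 1.25% local = 8.75% → €1.047375
Six-pack IPA €10.35: alcoholic beverages → 7.5% + 1.25% local = 8.75% → €0.905625
Deli sandwich €13.20: prepared food → 9.25% + 1.75% local = 11% → €1.452
Bottle of merlot €10.67: alcoholic beverages → 7.5% + 1.25% local = 8.75% → €0.933625
Burrito bowl €14.75: prepared food → 9.25% + 1.75% local = 11% → €1.6225
Wireless router €129.12: electronics → 8.25% + 1.75% local = 10% → €12.912
Subtotal = €214.38; unrounded tax = €21.357575 → €21.36; total due = €235.74

€235.74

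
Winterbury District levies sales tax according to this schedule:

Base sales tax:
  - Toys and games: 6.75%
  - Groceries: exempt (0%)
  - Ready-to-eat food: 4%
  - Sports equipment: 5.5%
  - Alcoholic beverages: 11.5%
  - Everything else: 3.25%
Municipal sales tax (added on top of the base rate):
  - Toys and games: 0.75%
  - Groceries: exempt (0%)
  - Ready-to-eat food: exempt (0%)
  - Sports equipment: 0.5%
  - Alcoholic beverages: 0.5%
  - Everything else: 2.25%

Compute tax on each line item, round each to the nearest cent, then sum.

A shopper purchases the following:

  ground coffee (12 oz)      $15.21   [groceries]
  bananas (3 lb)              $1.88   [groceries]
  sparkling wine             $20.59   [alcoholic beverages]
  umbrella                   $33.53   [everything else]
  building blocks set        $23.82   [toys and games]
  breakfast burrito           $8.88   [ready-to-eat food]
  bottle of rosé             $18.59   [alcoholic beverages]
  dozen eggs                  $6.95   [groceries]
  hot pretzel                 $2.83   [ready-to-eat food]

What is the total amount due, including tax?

Ground coffee (12 oz) $15.21: groceries → 0% + 0% municipal = 0% → $0.00
Bananas (3 lb) $1.88: groceries → 0% + 0% municipal = 0% → $0.00
Sparkling wine $20.59: alcoholic beverages → 11.5% + 0.5% municipal = 12% → $2.47
Umbrella $33.53: everything else → 3.25% + 2.25% municipal = 5.5% → $1.84
Building blocks set $23.82: toys and games → 6.75% + 0.75% municipal = 7.5% → $1.79
Breakfast burrito $8.88: ready-to-eat food → 4% + 0% municipal = 4% → $0.36
Bottle of rosé $18.59: alcoholic beverages → 11.5% + 0.5% municipal = 12% → $2.23
Dozen eggs $6.95: groceries → 0% + 0% municipal = 0% → $0.00
Hot pretzel $2.83: ready-to-eat food → 4% + 0% municipal = 4% → $0.11
Subtotal = $132.28; tax = $8.80; total due = $141.08

$141.08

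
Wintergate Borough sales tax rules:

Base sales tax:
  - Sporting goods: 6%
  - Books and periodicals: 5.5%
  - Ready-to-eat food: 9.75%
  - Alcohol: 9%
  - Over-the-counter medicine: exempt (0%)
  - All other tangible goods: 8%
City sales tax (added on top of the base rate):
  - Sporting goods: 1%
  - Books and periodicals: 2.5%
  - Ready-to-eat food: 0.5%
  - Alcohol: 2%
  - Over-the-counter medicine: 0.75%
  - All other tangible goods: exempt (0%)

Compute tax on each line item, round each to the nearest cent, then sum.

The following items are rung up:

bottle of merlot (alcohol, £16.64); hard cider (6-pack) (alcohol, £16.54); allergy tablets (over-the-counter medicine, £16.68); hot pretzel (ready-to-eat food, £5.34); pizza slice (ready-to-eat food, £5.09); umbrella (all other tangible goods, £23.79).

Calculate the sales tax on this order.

Bottle of merlot £16.64: alcohol → 9% + 2% city = 11% → £1.83
Hard cider (6-pack) £16.54: alcohol → 9% + 2% city = 11% → £1.82
Allergy tablets £16.68: over-the-counter medicine → 0% + 0.75% city = 0.75% → £0.13
Hot pretzel £5.34: ready-to-eat food → 9.75% + 0.5% city = 10.25% → £0.55
Pizza slice £5.09: ready-to-eat food → 9.75% + 0.5% city = 10.25% → £0.52
Umbrella £23.79: all other tangible goods → 8% + 0% city = 8% → £1.90
Total tax = £1.83 + £1.82 + £0.13 + £0.55 + £0.52 + £1.90 = £6.75

£6.75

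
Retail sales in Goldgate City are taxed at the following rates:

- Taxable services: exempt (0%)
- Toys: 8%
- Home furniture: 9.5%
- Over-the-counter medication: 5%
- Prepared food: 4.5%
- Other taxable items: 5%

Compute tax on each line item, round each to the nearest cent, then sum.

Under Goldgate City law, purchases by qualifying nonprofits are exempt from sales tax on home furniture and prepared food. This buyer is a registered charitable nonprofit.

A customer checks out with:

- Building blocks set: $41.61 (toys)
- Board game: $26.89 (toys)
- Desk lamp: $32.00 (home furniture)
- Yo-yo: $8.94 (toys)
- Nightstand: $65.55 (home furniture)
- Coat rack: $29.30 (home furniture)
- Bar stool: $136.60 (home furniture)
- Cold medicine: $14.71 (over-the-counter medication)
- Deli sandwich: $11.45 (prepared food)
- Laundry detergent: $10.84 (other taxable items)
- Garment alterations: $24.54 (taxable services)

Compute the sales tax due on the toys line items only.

$6.20

Building blocks set $41.61: toys → 8% → $3.33
Board game $26.89: toys → 8% → $2.15
Yo-yo $8.94: toys → 8% → $0.72
Tax on toys = $3.33 + $2.15 + $0.72 = $6.20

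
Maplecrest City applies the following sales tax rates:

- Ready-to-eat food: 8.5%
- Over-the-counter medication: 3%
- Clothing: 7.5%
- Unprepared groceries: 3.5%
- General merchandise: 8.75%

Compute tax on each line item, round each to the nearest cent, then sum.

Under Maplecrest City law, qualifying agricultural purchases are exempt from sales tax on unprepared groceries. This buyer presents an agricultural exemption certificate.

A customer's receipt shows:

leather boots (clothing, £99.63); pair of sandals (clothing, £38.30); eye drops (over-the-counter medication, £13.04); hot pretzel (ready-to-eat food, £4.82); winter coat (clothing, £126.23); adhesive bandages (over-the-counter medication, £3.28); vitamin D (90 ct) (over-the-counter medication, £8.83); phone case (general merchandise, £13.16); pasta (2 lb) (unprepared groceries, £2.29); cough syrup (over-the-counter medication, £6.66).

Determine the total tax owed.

£22.32

Leather boots £99.63: clothing → 7.5% → £7.47
Pair of sandals £38.30: clothing → 7.5% → £2.87
Eye drops £13.04: over-the-counter medication → 3% → £0.39
Hot pretzel £4.82: ready-to-eat food → 8.5% → £0.41
Winter coat £126.23: clothing → 7.5% → £9.47
Adhesive bandages £3.28: over-the-counter medication → 3% → £0.10
Vitamin D (90 ct) £8.83: over-the-counter medication → 3% → £0.26
Phone case £13.16: general merchandise → 8.75% → £1.15
Pasta (2 lb) £2.29: unprepared groceries, buyer-exempt → 0% → £0.00
Cough syrup £6.66: over-the-counter medication → 3% → £0.20
Total tax = £7.47 + £2.87 + £0.39 + £0.41 + £9.47 + £0.10 + £0.26 + £1.15 + £0.20 = £22.32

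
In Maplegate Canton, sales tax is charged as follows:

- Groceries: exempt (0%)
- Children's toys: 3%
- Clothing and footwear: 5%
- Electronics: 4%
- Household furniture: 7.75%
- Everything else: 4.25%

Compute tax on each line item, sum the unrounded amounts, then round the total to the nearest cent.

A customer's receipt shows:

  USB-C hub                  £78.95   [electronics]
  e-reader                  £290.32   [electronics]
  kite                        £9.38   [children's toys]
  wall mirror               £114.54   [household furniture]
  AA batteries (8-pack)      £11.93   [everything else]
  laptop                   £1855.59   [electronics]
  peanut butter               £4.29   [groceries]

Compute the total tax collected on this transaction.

USB-C hub £78.95: electronics → 4% → £3.158
E-reader £290.32: electronics → 4% → £11.6128
Kite £9.38: children's toys → 3% → £0.2814
Wall mirror £114.54: household furniture → 7.75% → £8.87685
AA batteries (8-pack) £11.93: everything else → 4.25% → £0.507025
Laptop £1855.59: electronics → 4% → £74.2236
Peanut butter £4.29: groceries → 0% → £0.00
Unrounded tax sum = £98.659675 → £98.66

£98.66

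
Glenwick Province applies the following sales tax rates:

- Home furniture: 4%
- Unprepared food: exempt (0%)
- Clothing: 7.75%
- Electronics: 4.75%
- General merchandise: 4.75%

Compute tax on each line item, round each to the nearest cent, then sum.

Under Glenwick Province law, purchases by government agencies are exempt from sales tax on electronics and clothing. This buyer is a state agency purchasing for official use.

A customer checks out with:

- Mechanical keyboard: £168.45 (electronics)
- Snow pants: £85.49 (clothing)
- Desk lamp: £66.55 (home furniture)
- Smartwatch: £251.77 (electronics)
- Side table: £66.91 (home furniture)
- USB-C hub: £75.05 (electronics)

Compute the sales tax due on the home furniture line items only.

Desk lamp £66.55: home furniture → 4% → £2.66
Side table £66.91: home furniture → 4% → £2.68
Tax on home furniture = £2.66 + £2.68 = £5.34

£5.34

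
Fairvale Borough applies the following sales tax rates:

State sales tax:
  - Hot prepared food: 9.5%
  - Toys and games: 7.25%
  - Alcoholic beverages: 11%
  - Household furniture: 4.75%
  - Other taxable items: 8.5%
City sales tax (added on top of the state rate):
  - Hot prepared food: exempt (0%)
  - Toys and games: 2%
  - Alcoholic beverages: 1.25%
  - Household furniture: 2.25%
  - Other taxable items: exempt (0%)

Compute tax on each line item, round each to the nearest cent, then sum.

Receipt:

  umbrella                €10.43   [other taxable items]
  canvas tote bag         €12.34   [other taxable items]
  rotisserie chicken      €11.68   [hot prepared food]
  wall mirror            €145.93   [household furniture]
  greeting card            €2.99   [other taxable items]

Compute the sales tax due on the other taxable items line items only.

€2.19

Umbrella €10.43: other taxable items → 8.5% + 0% city = 8.5% → €0.89
Canvas tote bag €12.34: other taxable items → 8.5% + 0% city = 8.5% → €1.05
Greeting card €2.99: other taxable items → 8.5% + 0% city = 8.5% → €0.25
Tax on other taxable items = €0.89 + €1.05 + €0.25 = €2.19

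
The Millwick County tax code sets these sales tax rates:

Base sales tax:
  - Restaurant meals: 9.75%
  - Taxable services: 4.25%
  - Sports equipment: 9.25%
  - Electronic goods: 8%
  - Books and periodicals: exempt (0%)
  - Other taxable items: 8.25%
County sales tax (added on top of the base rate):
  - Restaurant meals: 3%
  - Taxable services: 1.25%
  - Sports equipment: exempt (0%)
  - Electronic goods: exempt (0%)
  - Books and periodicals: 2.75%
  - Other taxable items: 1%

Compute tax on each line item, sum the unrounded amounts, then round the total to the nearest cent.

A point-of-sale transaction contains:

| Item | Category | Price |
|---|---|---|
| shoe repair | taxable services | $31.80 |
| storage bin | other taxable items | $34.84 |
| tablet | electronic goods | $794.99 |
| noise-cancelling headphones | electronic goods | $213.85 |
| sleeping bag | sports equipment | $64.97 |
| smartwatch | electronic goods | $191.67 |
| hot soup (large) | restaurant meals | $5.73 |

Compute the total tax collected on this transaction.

$107.75

Shoe repair $31.80: taxable services → 4.25% + 1.25% county = 5.5% → $1.749
Storage bin $34.84: other taxable items → 8.25% + 1% county = 9.25% → $3.2227
Tablet $794.99: electronic goods → 8% + 0% county = 8% → $63.5992
Noise-cancelling headphones $213.85: electronic goods → 8% + 0% county = 8% → $17.108
Sleeping bag $64.97: sports equipment → 9.25% + 0% county = 9.25% → $6.009725
Smartwatch $191.67: electronic goods → 8% + 0% county = 8% → $15.3336
Hot soup (large) $5.73: restaurant meals → 9.75% + 3% county = 12.75% → $0.730575
Unrounded tax sum = $107.7528 → $107.75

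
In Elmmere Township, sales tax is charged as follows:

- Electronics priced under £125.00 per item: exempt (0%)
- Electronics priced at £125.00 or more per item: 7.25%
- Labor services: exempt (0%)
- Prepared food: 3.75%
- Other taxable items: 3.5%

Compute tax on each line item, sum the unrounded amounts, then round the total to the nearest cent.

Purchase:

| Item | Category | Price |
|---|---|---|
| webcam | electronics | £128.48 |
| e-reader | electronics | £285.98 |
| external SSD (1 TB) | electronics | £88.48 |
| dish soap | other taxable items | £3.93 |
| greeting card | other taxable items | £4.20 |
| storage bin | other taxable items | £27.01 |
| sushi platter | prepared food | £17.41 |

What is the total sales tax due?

£31.93

Webcam £128.48: electronics, £125.00 or more → 7.25% → £9.3148
E-reader £285.98: electronics, £125.00 or more → 7.25% → £20.73355
External SSD (1 TB) £88.48: electronics, under £125.00 → 0% → £0.00
Dish soap £3.93: other taxable items → 3.5% → £0.13755
Greeting card £4.20: other taxable items → 3.5% → £0.147
Storage bin £27.01: other taxable items → 3.5% → £0.94535
Sushi platter £17.41: prepared food → 3.75% → £0.652875
Unrounded tax sum = £31.931125 → £31.93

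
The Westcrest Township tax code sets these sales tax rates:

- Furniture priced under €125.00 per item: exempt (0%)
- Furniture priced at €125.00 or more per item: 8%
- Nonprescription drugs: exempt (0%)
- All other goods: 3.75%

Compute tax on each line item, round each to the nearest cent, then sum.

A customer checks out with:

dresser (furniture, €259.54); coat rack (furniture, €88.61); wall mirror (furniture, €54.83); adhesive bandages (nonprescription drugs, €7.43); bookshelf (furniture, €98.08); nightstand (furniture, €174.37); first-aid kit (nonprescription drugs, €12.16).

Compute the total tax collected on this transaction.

Dresser €259.54: furniture, €125.00 or more → 8% → €20.76
Coat rack €88.61: furniture, under €125.00 → 0% → €0.00
Wall mirror €54.83: furniture, under €125.00 → 0% → €0.00
Adhesive bandages €7.43: nonprescription drugs → 0% → €0.00
Bookshelf €98.08: furniture, under €125.00 → 0% → €0.00
Nightstand €174.37: furniture, €125.00 or more → 8% → €13.95
First-aid kit €12.16: nonprescription drugs → 0% → €0.00
Total tax = €20.76 + €13.95 = €34.71

€34.71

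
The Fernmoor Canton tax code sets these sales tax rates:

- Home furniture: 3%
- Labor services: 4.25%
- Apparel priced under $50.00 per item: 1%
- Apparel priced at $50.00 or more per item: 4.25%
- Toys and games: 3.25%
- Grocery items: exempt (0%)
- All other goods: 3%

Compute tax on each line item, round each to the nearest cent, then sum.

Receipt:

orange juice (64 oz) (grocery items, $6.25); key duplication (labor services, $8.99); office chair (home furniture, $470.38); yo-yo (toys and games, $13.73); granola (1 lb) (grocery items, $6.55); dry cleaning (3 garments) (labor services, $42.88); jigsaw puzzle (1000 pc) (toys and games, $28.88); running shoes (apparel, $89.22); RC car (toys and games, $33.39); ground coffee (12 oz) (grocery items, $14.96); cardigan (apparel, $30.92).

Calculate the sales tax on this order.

Orange juice (64 oz) $6.25: grocery items → 0% → $0.00
Key duplication $8.99: labor services → 4.25% → $0.38
Office chair $470.38: home furniture → 3% → $14.11
Yo-yo $13.73: toys and games → 3.25% → $0.45
Granola (1 lb) $6.55: grocery items → 0% → $0.00
Dry cleaning (3 garments) $42.88: labor services → 4.25% → $1.82
Jigsaw puzzle (1000 pc) $28.88: toys and games → 3.25% → $0.94
Running shoes $89.22: apparel, $50.00 or more → 4.25% → $3.79
RC car $33.39: toys and games → 3.25% → $1.09
Ground coffee (12 oz) $14.96: grocery items → 0% → $0.00
Cardigan $30.92: apparel, under $50.00 → 1% → $0.31
Total tax = $0.38 + $14.11 + $0.45 + $1.82 + $0.94 + $3.79 + $1.09 + $0.31 = $22.89

$22.89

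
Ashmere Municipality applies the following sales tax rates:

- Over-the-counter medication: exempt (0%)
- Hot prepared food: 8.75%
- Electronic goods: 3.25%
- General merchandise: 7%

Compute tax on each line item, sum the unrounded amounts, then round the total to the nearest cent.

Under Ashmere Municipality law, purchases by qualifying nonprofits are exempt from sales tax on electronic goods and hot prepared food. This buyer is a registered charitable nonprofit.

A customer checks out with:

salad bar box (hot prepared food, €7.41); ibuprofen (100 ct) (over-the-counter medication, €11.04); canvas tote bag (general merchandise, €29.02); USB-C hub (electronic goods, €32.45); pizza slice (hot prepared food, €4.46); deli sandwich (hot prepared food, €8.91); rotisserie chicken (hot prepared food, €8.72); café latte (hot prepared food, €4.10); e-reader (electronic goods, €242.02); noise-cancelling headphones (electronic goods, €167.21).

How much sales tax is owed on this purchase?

Salad bar box €7.41: hot prepared food, buyer-exempt → 0% → €0.00
Ibuprofen (100 ct) €11.04: over-the-counter medication → 0% → €0.00
Canvas tote bag €29.02: general merchandise → 7% → €2.0314
USB-C hub €32.45: electronic goods, buyer-exempt → 0% → €0.00
Pizza slice €4.46: hot prepared food, buyer-exempt → 0% → €0.00
Deli sandwich €8.91: hot prepared food, buyer-exempt → 0% → €0.00
Rotisserie chicken €8.72: hot prepared food, buyer-exempt → 0% → €0.00
Café latte €4.10: hot prepared food, buyer-exempt → 0% → €0.00
E-reader €242.02: electronic goods, buyer-exempt → 0% → €0.00
Noise-cancelling headphones €167.21: electronic goods, buyer-exempt → 0% → €0.00
Unrounded tax sum = €2.0314 → €2.03

€2.03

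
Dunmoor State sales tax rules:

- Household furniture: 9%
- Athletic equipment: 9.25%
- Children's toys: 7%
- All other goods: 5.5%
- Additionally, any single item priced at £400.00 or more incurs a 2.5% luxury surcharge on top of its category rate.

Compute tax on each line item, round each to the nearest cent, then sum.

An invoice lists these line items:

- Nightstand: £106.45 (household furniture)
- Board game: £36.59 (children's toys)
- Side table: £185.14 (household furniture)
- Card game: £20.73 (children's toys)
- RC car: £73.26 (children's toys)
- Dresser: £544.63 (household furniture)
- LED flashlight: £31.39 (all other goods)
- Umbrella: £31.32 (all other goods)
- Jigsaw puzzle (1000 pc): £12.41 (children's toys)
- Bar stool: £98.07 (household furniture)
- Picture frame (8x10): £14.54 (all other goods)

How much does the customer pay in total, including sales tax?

Nightstand £106.45: household furniture → 9% → £9.58
Board game £36.59: children's toys → 7% → £2.56
Side table £185.14: household furniture → 9% → £16.66
Card game £20.73: children's toys → 7% → £1.45
RC car £73.26: children's toys → 7% → £5.13
Dresser £544.63: household furniture → 9% + 2.5% surcharge = 11.5% → £62.63
LED flashlight £31.39: all other goods → 5.5% → £1.73
Umbrella £31.32: all other goods → 5.5% → £1.72
Jigsaw puzzle (1000 pc) £12.41: children's toys → 7% → £0.87
Bar stool £98.07: household furniture → 9% → £8.83
Picture frame (8x10) £14.54: all other goods → 5.5% → £0.80
Subtotal = £1154.53; tax = £111.96; total due = £1266.49

£1266.49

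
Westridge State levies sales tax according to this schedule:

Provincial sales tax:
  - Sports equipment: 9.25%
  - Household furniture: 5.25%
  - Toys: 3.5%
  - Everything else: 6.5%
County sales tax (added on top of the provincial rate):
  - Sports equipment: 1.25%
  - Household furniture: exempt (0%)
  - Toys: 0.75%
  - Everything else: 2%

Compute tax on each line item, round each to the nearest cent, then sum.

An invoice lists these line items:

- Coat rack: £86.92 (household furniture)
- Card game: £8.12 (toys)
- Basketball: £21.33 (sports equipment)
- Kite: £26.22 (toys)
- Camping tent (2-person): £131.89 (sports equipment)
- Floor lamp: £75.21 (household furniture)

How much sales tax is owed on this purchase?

Coat rack £86.92: household furniture → 5.25% + 0% county = 5.25% → £4.56
Card game £8.12: toys → 3.5% + 0.75% county = 4.25% → £0.35
Basketball £21.33: sports equipment → 9.25% + 1.25% county = 10.5% → £2.24
Kite £26.22: toys → 3.5% + 0.75% county = 4.25% → £1.11
Camping tent (2-person) £131.89: sports equipment → 9.25% + 1.25% county = 10.5% → £13.85
Floor lamp £75.21: household furniture → 5.25% + 0% county = 5.25% → £3.95
Total tax = £4.56 + £0.35 + £2.24 + £1.11 + £13.85 + £3.95 = £26.06

£26.06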